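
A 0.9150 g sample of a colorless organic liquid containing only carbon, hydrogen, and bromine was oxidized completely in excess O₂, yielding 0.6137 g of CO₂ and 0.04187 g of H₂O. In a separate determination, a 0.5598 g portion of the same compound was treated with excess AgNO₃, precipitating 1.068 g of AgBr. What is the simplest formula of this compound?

C3HBr2

mol C = 0.6137 g CO₂ ÷ 44.009 g/mol = 0.013945 mol
mol H = 2 × 0.04187 g H₂O ÷ 18.015 g/mol = 0.0046483 mol
From the AgBr data: mol Br per gram of compound = (1.068 ÷ 187.772) ÷ 0.5598 = 0.010160 mol/g, so in the 0.9150 g combustion sample mol Br = 0.0092967 mol
Divide by the smallest (0.0046483 mol): C 3.000, H 1.000, Br 2.000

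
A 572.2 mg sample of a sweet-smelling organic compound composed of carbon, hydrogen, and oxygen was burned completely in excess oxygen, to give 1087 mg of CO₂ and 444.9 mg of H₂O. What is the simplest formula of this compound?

mol C = 1.087 g CO₂ ÷ 44.009 g/mol = 0.024699 mol
mol H = 2 × 0.4449 g H₂O ÷ 18.015 g/mol = 0.049392 mol
mass O = 0.5722 − (0.29667 + 0.049787) = 0.22575 g → mol O = 0.22575 ÷ 15.999 = 0.014110 mol
Divide by the smallest (0.014110 mol): C 1.750, H 3.500, O 1.000
Multiplying each by 4 gives whole numbers: C 7.00, H 14.00, O 4.00

C7H14O4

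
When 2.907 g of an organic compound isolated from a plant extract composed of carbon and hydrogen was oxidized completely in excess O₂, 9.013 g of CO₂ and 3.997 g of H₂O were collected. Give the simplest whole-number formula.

mol C = 9.013 g CO₂ ÷ 44.009 g/mol = 0.20480 mol
mol H = 2 × 3.997 g H₂O ÷ 18.015 g/mol = 0.44374 mol
Divide by the smallest (0.20480 mol): C 1.000, H 2.167
Multiplying each by 6 gives whole numbers: C 6.00, H 13.00

C6H13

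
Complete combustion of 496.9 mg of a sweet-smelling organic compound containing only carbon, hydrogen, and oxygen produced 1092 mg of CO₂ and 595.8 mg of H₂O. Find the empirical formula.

C3H8O

mol C = 1.092 g CO₂ ÷ 44.009 g/mol = 0.024813 mol
mol H = 2 × 0.5958 g H₂O ÷ 18.015 g/mol = 0.066145 mol
mass O = 0.4969 − (0.29803 + 0.066674) = 0.13220 g → mol O = 0.13220 ÷ 15.999 = 0.0082628 mol
Divide by the smallest (0.0082628 mol): C 3.003, H 8.005, O 1.000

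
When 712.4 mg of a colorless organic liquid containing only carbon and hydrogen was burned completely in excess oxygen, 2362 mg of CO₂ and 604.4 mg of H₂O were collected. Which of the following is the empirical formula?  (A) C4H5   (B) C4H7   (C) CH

mol C = 2.362 g CO₂ ÷ 44.009 g/mol = 0.053671 mol
mol H = 2 × 0.6044 g H₂O ÷ 18.015 g/mol = 0.067100 mol
Divide by the smallest (0.053671 mol): C 1.000, H 1.250
Multiplying each by 4 gives whole numbers: C 4.00, H 5.00

(A) C4H5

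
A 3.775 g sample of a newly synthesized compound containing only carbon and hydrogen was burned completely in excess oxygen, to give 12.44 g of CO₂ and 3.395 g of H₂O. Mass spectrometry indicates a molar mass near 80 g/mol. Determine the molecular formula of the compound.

C6H8

mol C = 12.44 g CO₂ ÷ 44.009 g/mol = 0.28267 mol
mol H = 2 × 3.395 g H₂O ÷ 18.015 g/mol = 0.37691 mol
Divide by the smallest (0.28267 mol): C 1.000, H 1.333
Multiplying each by 3 gives whole numbers: C 3.00, H 4.00
Empirical formula: C3H4
Empirical-formula mass = 40.06 g/mol; 80 ÷ 40.06 ≈ 2, so the molecular formula is C6H8.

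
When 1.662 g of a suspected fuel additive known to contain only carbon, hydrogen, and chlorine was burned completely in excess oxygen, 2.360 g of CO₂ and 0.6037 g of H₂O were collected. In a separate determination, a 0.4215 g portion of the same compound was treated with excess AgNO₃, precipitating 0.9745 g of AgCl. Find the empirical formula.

mol C = 2.360 g CO₂ ÷ 44.009 g/mol = 0.053625 mol
mol H = 2 × 0.6037 g H₂O ÷ 18.015 g/mol = 0.067022 mol
From the AgCl data: mol Cl per gram of compound = (0.9745 ÷ 143.318) ÷ 0.4215 = 0.016132 mol/g, so in the 1.662 g combustion sample mol Cl = 0.026811 mol
Divide by the smallest (0.026811 mol): C 2.000, H 2.500, Cl 1.000
Multiplying each by 2 gives whole numbers: C 4.00, H 5.00, Cl 2.00

C4H5Cl2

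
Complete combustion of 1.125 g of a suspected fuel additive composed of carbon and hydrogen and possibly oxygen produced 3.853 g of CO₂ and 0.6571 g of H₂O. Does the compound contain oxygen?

no

mol C = 3.853 g CO₂ ÷ 44.009 g/mol = 0.087550 mol
mol H = 2 × 0.6571 g H₂O ÷ 18.015 g/mol = 0.072950 mol
C and H together account for 1.1251 g — essentially the entire 1.125 g sample — so the compound contains no oxygen.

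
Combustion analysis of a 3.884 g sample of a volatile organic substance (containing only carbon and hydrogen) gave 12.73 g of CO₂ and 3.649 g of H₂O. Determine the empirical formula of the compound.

C5H7

mol C = 12.73 g CO₂ ÷ 44.009 g/mol = 0.28926 mol
mol H = 2 × 3.649 g H₂O ÷ 18.015 g/mol = 0.40511 mol
Divide by the smallest (0.28926 mol): C 1.000, H 1.400
Multiplying each by 5 gives whole numbers: C 5.00, H 7.00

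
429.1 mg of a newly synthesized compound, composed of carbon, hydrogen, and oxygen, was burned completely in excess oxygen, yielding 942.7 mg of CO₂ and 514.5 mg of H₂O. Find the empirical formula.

mol C = 0.9427 g CO₂ ÷ 44.009 g/mol = 0.021421 mol
mol H = 2 × 0.5145 g H₂O ÷ 18.015 g/mol = 0.057119 mol
mass O = 0.4291 − (0.25728 + 0.057576) = 0.11424 g → mol O = 0.11424 ÷ 15.999 = 0.0071405 mol
Divide by the smallest (0.0071405 mol): C 3.000, H 7.999, O 1.000

C3H8O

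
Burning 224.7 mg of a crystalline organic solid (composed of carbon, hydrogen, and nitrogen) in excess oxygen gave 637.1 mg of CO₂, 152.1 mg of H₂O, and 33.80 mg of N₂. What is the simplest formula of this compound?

C6H7N

mol C = 0.6371 g CO₂ ÷ 44.009 g/mol = 0.014477 mol
mol H = 2 × 0.1521 g H₂O ÷ 18.015 g/mol = 0.016886 mol
mol N = 2 × 0.03380 g N₂ ÷ 28.014 g/mol = 0.0024131 mol
Divide by the smallest (0.0024131 mol): C 5.999, H 6.998, N 1.000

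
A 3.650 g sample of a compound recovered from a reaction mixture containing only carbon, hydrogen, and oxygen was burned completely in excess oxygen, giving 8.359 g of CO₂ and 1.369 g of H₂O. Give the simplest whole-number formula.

C5H4O2

mol C = 8.359 g CO₂ ÷ 44.009 g/mol = 0.18994 mol
mol H = 2 × 1.369 g H₂O ÷ 18.015 g/mol = 0.15198 mol
mass O = 3.650 − (2.2814 + 0.15320) = 1.2154 g → mol O = 1.2154 ÷ 15.999 = 0.075970 mol
Divide by the smallest (0.075970 mol): C 2.500, H 2.001, O 1.000
Multiplying each by 2 gives whole numbers: C 5.00, H 4.00, O 2.00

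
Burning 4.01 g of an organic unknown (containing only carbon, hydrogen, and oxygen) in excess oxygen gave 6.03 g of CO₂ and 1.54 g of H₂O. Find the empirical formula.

C4H5O4

mol C = 6.03 g CO₂ ÷ 44.009 g/mol = 0.1370 mol
mol H = 2 × 1.54 g H₂O ÷ 18.015 g/mol = 0.1710 mol
mass O = 4.01 − (1.646 + 0.1723) = 2.192 g → mol O = 2.192 ÷ 15.999 = 0.1370 mol
Divide by the smallest (0.1370 mol): C 1.000, H 1.248, O 1.000
Multiplying each by 4 gives whole numbers: C 4.00, H 4.99, O 4.00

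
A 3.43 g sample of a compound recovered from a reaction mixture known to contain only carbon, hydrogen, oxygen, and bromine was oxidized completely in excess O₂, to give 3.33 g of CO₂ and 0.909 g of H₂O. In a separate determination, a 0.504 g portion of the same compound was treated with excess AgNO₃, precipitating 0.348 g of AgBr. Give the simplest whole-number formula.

C6H8BrO7

mol C = 3.33 g CO₂ ÷ 44.009 g/mol = 0.07567 mol
mol H = 2 × 0.909 g H₂O ÷ 18.015 g/mol = 0.1009 mol
From the AgBr data: mol Br per gram of compound = (0.348 ÷ 187.772) ÷ 0.504 = 0.003677 mol/g, so in the 3.43 g combustion sample mol Br = 0.01261 mol
mass O = 3.43 − (0.9088 + 0.1017 + 1.008) = 1.412 g → mol O = 1.412 ÷ 15.999 = 0.08823 mol
Divide by the smallest (0.01261 mol): C 5.999, H 8.001, Br 1.000, O 6.995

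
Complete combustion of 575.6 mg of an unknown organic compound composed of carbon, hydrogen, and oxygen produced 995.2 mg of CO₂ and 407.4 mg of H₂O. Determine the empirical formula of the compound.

C7H14O5

mol C = 0.9952 g CO₂ ÷ 44.009 g/mol = 0.022614 mol
mol H = 2 × 0.4074 g H₂O ÷ 18.015 g/mol = 0.045229 mol
mass O = 0.5756 − (0.27161 + 0.045591) = 0.25840 g → mol O = 0.25840 ÷ 15.999 = 0.016151 mol
Divide by the smallest (0.016151 mol): C 1.400, H 2.800, O 1.000
Multiplying each by 5 gives whole numbers: C 7.00, H 14.00, O 5.00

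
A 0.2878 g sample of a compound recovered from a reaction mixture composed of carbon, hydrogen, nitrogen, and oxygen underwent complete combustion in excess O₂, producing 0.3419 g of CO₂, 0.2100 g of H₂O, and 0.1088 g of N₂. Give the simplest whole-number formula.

mol C = 0.3419 g CO₂ ÷ 44.009 g/mol = 0.0077689 mol
mol H = 2 × 0.2100 g H₂O ÷ 18.015 g/mol = 0.023314 mol
mol N = 2 × 0.1088 g N₂ ÷ 28.014 g/mol = 0.0077675 mol
mass O = 0.2878 − (0.093312 + 0.023500 + 0.10880) = 0.062188 g → mol O = 0.062188 ÷ 15.999 = 0.0038870 mol
Divide by the smallest (0.0038870 mol): C 1.999, H 5.998, N 1.998, O 1.000

C2H6N2O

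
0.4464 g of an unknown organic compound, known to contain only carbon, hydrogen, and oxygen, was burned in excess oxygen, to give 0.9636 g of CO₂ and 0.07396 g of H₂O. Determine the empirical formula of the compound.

C8H3O4

mol C = 0.9636 g CO₂ ÷ 44.009 g/mol = 0.021896 mol
mol H = 2 × 0.07396 g H₂O ÷ 18.015 g/mol = 0.0082109 mol
mass O = 0.4464 − (0.26299 + 0.0082766) = 0.17514 g → mol O = 0.17514 ÷ 15.999 = 0.010947 mol
Divide by the smallest (0.0082109 mol): C 2.667, H 1.000, O 1.333
Multiplying each by 3 gives whole numbers: C 8.00, H 3.00, O 4.00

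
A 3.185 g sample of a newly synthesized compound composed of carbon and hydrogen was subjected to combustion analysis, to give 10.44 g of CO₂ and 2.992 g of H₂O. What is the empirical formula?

mol C = 10.44 g CO₂ ÷ 44.009 g/mol = 0.23722 mol
mol H = 2 × 2.992 g H₂O ÷ 18.015 g/mol = 0.33217 mol
Divide by the smallest (0.23722 mol): C 1.000, H 1.400
Multiplying each by 5 gives whole numbers: C 5.00, H 7.00

C5H7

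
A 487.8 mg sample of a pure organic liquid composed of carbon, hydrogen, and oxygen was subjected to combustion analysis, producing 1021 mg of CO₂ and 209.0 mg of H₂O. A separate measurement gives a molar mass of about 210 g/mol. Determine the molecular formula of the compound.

mol C = 1.021 g CO₂ ÷ 44.009 g/mol = 0.023200 mol
mol H = 2 × 0.2090 g H₂O ÷ 18.015 g/mol = 0.023203 mol
mass O = 0.4878 − (0.27865 + 0.023389) = 0.18576 g → mol O = 0.18576 ÷ 15.999 = 0.011611 mol
Divide by the smallest (0.011611 mol): C 1.998, H 1.998, O 1.000
Empirical formula: C2H2O
Empirical-formula mass = 42.04 g/mol; 210 ÷ 42.04 ≈ 5, so the molecular formula is C10H10O5.

C10H10O5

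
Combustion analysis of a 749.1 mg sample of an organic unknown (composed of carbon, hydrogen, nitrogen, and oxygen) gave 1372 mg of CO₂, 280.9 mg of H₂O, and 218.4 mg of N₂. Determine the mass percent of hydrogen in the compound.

mol C = 1.372 g CO₂ ÷ 44.009 g/mol = 0.031175 mol
mol H = 2 × 0.2809 g H₂O ÷ 18.015 g/mol = 0.031185 mol
mol N = 2 × 0.2184 g N₂ ÷ 28.014 g/mol = 0.015592 mol
mass O = 0.7491 − (0.37445 + 0.031435 + 0.21840) = 0.12482 g → mol O = 0.12482 ÷ 15.999 = 0.0078016 mol
mass % H = 0.031435 g ÷ 0.7491 g × 100%

4.20%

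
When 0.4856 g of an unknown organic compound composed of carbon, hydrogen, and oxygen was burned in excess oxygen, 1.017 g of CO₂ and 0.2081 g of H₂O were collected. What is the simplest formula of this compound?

mol C = 1.017 g CO₂ ÷ 44.009 g/mol = 0.023109 mol
mol H = 2 × 0.2081 g H₂O ÷ 18.015 g/mol = 0.023103 mol
mass O = 0.4856 − (0.27756 + 0.023288) = 0.18475 g → mol O = 0.18475 ÷ 15.999 = 0.011548 mol
Divide by the smallest (0.011548 mol): C 2.001, H 2.001, O 1.000

C2H2O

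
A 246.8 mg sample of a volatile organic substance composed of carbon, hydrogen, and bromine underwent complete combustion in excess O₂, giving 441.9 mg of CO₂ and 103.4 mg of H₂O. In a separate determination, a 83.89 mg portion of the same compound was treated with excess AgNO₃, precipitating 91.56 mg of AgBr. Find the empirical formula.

mol C = 0.4419 g CO₂ ÷ 44.009 g/mol = 0.010041 mol
mol H = 2 × 0.1034 g H₂O ÷ 18.015 g/mol = 0.011479 mol
From the AgBr data: mol Br per gram of compound = (0.09156 ÷ 187.772) ÷ 0.08389 = 0.0058125 mol/g, so in the 0.2468 g combustion sample mol Br = 0.0014345 mol
Divide by the smallest (0.0014345 mol): C 7.000, H 8.002, Br 1.000

C7H8Br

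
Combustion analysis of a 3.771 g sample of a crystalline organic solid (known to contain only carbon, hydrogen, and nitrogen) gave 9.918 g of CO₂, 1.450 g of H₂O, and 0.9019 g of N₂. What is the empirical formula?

mol C = 9.918 g CO₂ ÷ 44.009 g/mol = 0.22536 mol
mol H = 2 × 1.450 g H₂O ÷ 18.015 g/mol = 0.16098 mol
mol N = 2 × 0.9019 g N₂ ÷ 28.014 g/mol = 0.064389 mol
Divide by the smallest (0.064389 mol): C 3.500, H 2.500, N 1.000
Multiplying each by 2 gives whole numbers: C 7.00, H 5.00, N 2.00

C7H5N2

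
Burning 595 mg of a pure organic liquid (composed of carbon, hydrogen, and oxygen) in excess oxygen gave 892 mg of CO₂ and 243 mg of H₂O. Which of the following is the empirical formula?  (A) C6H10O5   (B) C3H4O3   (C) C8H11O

(B) C3H4O3

mol C = 0.892 g CO₂ ÷ 44.009 g/mol = 0.02027 mol
mol H = 2 × 0.243 g H₂O ÷ 18.015 g/mol = 0.02698 mol
mass O = 0.595 − (0.2434 + 0.02719) = 0.3244 g → mol O = 0.3244 ÷ 15.999 = 0.02027 mol
Divide by the smallest (0.02027 mol): C 1.000, H 1.331, O 1.000
Multiplying each by 3 gives whole numbers: C 3.00, H 3.99, O 3.00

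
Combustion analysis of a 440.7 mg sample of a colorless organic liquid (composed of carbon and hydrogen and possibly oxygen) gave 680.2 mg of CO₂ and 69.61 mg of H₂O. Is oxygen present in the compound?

mol C = 0.6802 g CO₂ ÷ 44.009 g/mol = 0.015456 mol
mol H = 2 × 0.06961 g H₂O ÷ 18.015 g/mol = 0.0077280 mol
C and H account for only 0.19343 g of the 0.4407 g sample; the remaining 0.24727 g must be oxygen.

yes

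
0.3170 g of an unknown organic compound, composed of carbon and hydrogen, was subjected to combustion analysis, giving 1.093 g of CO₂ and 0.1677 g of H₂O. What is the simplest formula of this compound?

mol C = 1.093 g CO₂ ÷ 44.009 g/mol = 0.024836 mol
mol H = 2 × 0.1677 g H₂O ÷ 18.015 g/mol = 0.018618 mol
Divide by the smallest (0.018618 mol): C 1.334, H 1.000
Multiplying each by 3 gives whole numbers: C 4.00, H 3.00

C4H3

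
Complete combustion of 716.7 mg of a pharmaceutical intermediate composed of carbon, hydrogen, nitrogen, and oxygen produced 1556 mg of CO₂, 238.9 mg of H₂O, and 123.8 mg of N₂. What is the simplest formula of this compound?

mol C = 1.556 g CO₂ ÷ 44.009 g/mol = 0.035356 mol
mol H = 2 × 0.2389 g H₂O ÷ 18.015 g/mol = 0.026522 mol
mol N = 2 × 0.1238 g N₂ ÷ 28.014 g/mol = 0.0088384 mol
mass O = 0.7167 − (0.42467 + 0.026735 + 0.12380) = 0.14150 g → mol O = 0.14150 ÷ 15.999 = 0.0088443 mol
Divide by the smallest (0.0088384 mol): C 4.000, H 3.001, N 1.000, O 1.001

C4H3NO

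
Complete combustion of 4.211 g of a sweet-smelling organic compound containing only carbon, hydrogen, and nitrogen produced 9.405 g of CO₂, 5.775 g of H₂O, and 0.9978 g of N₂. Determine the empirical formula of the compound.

C3H9N

mol C = 9.405 g CO₂ ÷ 44.009 g/mol = 0.21371 mol
mol H = 2 × 5.775 g H₂O ÷ 18.015 g/mol = 0.64113 mol
mol N = 2 × 0.9978 g N₂ ÷ 28.014 g/mol = 0.071236 mol
Divide by the smallest (0.071236 mol): C 3.000, H 9.000, N 1.000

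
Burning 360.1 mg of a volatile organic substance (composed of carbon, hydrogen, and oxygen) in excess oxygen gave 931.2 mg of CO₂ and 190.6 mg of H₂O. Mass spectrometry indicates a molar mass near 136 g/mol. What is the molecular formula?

C8H8O2

mol C = 0.9312 g CO₂ ÷ 44.009 g/mol = 0.021159 mol
mol H = 2 × 0.1906 g H₂O ÷ 18.015 g/mol = 0.021160 mol
mass O = 0.3601 − (0.25414 + 0.021329) = 0.084626 g → mol O = 0.084626 ÷ 15.999 = 0.0052895 mol
Divide by the smallest (0.0052895 mol): C 4.000, H 4.000, O 1.000
Empirical formula: C4H4O
Empirical-formula mass = 68.08 g/mol; 136 ÷ 68.08 ≈ 2, so the molecular formula is C8H8O2.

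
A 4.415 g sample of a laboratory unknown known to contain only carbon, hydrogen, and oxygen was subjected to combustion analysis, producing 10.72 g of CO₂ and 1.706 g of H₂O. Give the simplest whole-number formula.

mol C = 10.72 g CO₂ ÷ 44.009 g/mol = 0.24359 mol
mol H = 2 × 1.706 g H₂O ÷ 18.015 g/mol = 0.18940 mol
mass O = 4.415 − (2.9257 + 0.19091) = 1.2984 g → mol O = 1.2984 ÷ 15.999 = 0.081153 mol
Divide by the smallest (0.081153 mol): C 3.002, H 2.334, O 1.000
Multiplying each by 3 gives whole numbers: C 9.00, H 7.00, O 3.00

C9H7O3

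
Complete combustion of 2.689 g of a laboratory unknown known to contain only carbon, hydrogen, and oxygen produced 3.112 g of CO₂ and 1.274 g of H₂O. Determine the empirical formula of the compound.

C2H4O3

mol C = 3.112 g CO₂ ÷ 44.009 g/mol = 0.070713 mol
mol H = 2 × 1.274 g H₂O ÷ 18.015 g/mol = 0.14144 mol
mass O = 2.689 − (0.84933 + 0.14257) = 1.6971 g → mol O = 1.6971 ÷ 15.999 = 0.10608 mol
Divide by the smallest (0.070713 mol): C 1.000, H 2.000, O 1.500
Multiplying each by 2 gives whole numbers: C 2.00, H 4.00, O 3.00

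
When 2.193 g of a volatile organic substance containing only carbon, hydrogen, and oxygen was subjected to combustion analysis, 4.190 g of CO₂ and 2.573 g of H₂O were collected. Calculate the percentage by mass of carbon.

52.15%

mol C = 4.190 g CO₂ ÷ 44.009 g/mol = 0.095208 mol
mol H = 2 × 2.573 g H₂O ÷ 18.015 g/mol = 0.28565 mol
mass O = 2.193 − (1.1435 + 0.28794) = 0.76152 g → mol O = 0.76152 ÷ 15.999 = 0.047598 mol
mass % C = 1.1435 g ÷ 2.193 g × 100%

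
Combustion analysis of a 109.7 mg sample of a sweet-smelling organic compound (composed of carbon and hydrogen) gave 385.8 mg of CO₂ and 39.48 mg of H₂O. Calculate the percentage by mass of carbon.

mol C = 0.3858 g CO₂ ÷ 44.009 g/mol = 0.0087664 mol
mol H = 2 × 0.03948 g H₂O ÷ 18.015 g/mol = 0.0043830 mol
mass % C = 0.10529 g ÷ 0.1097 g × 100%

95.98%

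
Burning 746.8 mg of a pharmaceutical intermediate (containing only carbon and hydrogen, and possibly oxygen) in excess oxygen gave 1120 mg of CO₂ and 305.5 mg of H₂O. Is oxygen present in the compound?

mol C = 1.120 g CO₂ ÷ 44.009 g/mol = 0.025449 mol
mol H = 2 × 0.3055 g H₂O ÷ 18.015 g/mol = 0.033916 mol
C and H account for only 0.33986 g of the 0.7468 g sample; the remaining 0.40694 g must be oxygen.

yes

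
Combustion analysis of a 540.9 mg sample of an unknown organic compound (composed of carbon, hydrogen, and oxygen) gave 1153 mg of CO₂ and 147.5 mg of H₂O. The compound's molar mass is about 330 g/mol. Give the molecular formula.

C16H10O8

mol C = 1.153 g CO₂ ÷ 44.009 g/mol = 0.026199 mol
mol H = 2 × 0.1475 g H₂O ÷ 18.015 g/mol = 0.016375 mol
mass O = 0.5409 − (0.31468 + 0.016506) = 0.20972 g → mol O = 0.20972 ÷ 15.999 = 0.013108 mol
Divide by the smallest (0.013108 mol): C 1.999, H 1.249, O 1.000
Multiplying each by 4 gives whole numbers: C 7.99, H 5.00, O 4.00
Empirical formula: C8H5O4
Empirical-formula mass = 165.12 g/mol; 330 ÷ 165.12 ≈ 2, so the molecular formula is C16H10O8.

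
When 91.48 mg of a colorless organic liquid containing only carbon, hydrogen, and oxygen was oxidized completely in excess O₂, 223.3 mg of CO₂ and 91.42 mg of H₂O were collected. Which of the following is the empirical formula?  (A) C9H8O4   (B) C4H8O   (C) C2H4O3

(B) C4H8O

mol C = 0.2233 g CO₂ ÷ 44.009 g/mol = 0.0050740 mol
mol H = 2 × 0.09142 g H₂O ÷ 18.015 g/mol = 0.010149 mol
mass O = 0.09148 − (0.060943 + 0.010231) = 0.020306 g → mol O = 0.020306 ÷ 15.999 = 0.0012692 mol
Divide by the smallest (0.0012692 mol): C 3.998, H 7.997, O 1.000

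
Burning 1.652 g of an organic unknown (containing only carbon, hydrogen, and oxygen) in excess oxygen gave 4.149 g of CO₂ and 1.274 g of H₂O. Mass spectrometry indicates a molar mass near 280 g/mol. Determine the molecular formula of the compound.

mol C = 4.149 g CO₂ ÷ 44.009 g/mol = 0.094276 mol
mol H = 2 × 1.274 g H₂O ÷ 18.015 g/mol = 0.14144 mol
mass O = 1.652 − (1.1324 + 0.14257) = 0.37708 g → mol O = 0.37708 ÷ 15.999 = 0.023569 mol
Divide by the smallest (0.023569 mol): C 4.000, H 6.001, O 1.000
Empirical formula: C4H6O
Empirical-formula mass = 70.09 g/mol; 280 ÷ 70.09 ≈ 4, so the molecular formula is C16H24O4.

C16H24O4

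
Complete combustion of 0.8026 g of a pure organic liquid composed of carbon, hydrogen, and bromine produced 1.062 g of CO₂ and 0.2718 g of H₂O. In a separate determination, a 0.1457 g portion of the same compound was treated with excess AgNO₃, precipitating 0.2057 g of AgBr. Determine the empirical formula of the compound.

C4H5Br

mol C = 1.062 g CO₂ ÷ 44.009 g/mol = 0.024131 mol
mol H = 2 × 0.2718 g H₂O ÷ 18.015 g/mol = 0.030175 mol
From the AgBr data: mol Br per gram of compound = (0.2057 ÷ 187.772) ÷ 0.1457 = 0.0075187 mol/g, so in the 0.8026 g combustion sample mol Br = 0.0060345 mol
Divide by the smallest (0.0060345 mol): C 3.999, H 5.000, Br 1.000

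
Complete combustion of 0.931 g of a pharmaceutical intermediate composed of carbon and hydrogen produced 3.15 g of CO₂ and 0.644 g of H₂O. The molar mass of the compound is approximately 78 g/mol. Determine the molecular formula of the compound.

mol C = 3.15 g CO₂ ÷ 44.009 g/mol = 0.07158 mol
mol H = 2 × 0.644 g H₂O ÷ 18.015 g/mol = 0.07150 mol
Divide by the smallest (0.07150 mol): C 1.001, H 1.000
Empirical formula: CH
Empirical-formula mass = 13.02 g/mol; 78 ÷ 13.02 ≈ 6, so the molecular formula is C6H6.

C6H6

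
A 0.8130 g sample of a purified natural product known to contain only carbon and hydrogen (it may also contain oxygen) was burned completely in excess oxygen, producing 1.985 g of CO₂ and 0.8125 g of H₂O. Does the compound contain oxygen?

yes

mol C = 1.985 g CO₂ ÷ 44.009 g/mol = 0.045104 mol
mol H = 2 × 0.8125 g H₂O ÷ 18.015 g/mol = 0.090203 mol
C and H account for only 0.63267 g of the 0.8130 g sample; the remaining 0.18033 g must be oxygen.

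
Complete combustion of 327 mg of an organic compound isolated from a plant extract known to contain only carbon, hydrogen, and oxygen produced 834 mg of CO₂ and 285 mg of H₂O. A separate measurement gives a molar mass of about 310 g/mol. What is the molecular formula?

C18H30O4

mol C = 0.834 g CO₂ ÷ 44.009 g/mol = 0.01895 mol
mol H = 2 × 0.285 g H₂O ÷ 18.015 g/mol = 0.03164 mol
mass O = 0.327 − (0.2276 + 0.03189) = 0.06749 g → mol O = 0.06749 ÷ 15.999 = 0.004218 mol
Divide by the smallest (0.004218 mol): C 4.492, H 7.501, O 1.000
Multiplying each by 2 gives whole numbers: C 8.98, H 15.00, O 2.00
Empirical formula: C9H15O2
Empirical-formula mass = 155.22 g/mol; 310 ÷ 155.22 ≈ 2, so the molecular formula is C18H30O4.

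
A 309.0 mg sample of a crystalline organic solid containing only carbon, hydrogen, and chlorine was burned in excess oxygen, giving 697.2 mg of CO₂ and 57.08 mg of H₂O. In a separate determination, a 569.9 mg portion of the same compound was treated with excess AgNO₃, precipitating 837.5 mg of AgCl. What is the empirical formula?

C5H2Cl

mol C = 0.6972 g CO₂ ÷ 44.009 g/mol = 0.015842 mol
mol H = 2 × 0.05708 g H₂O ÷ 18.015 g/mol = 0.0063369 mol
From the AgCl data: mol Cl per gram of compound = (0.8375 ÷ 143.318) ÷ 0.5699 = 0.010254 mol/g, so in the 0.3090 g combustion sample mol Cl = 0.0031684 mol
Divide by the smallest (0.0031684 mol): C 5.000, H 2.000, Cl 1.000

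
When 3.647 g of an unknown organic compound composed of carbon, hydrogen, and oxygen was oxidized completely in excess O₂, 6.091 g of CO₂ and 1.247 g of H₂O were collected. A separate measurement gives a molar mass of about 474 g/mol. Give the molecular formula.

mol C = 6.091 g CO₂ ÷ 44.009 g/mol = 0.13840 mol
mol H = 2 × 1.247 g H₂O ÷ 18.015 g/mol = 0.13844 mol
mass O = 3.647 − (1.6624 + 0.13955) = 1.8451 g → mol O = 1.8451 ÷ 15.999 = 0.11533 mol
Divide by the smallest (0.11533 mol): C 1.200, H 1.200, O 1.000
Multiplying each by 5 gives whole numbers: C 6.00, H 6.00, O 5.00
Empirical formula: C6H6O5
Empirical-formula mass = 158.11 g/mol; 474 ÷ 158.11 ≈ 3, so the molecular formula is C18H18O15.

C18H18O15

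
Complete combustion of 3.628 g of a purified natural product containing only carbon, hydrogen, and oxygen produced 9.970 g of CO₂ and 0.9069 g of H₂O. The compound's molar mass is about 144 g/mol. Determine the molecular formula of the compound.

mol C = 9.970 g CO₂ ÷ 44.009 g/mol = 0.22654 mol
mol H = 2 × 0.9069 g H₂O ÷ 18.015 g/mol = 0.10068 mol
mass O = 3.628 − (2.7210 + 0.10149) = 0.80548 g → mol O = 0.80548 ÷ 15.999 = 0.050346 mol
Divide by the smallest (0.050346 mol): C 4.500, H 2.000, O 1.000
Multiplying each by 2 gives whole numbers: C 9.00, H 4.00, O 2.00
Empirical formula: C9H4O2
Empirical-formula mass = 144.13 g/mol; 144 ÷ 144.13 ≈ 1, so the molecular formula is C9H4O2.

C9H4O2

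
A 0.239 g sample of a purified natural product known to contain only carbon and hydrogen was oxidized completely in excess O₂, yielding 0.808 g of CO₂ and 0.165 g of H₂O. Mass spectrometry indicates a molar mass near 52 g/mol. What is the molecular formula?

C4H4

mol C = 0.808 g CO₂ ÷ 44.009 g/mol = 0.01836 mol
mol H = 2 × 0.165 g H₂O ÷ 18.015 g/mol = 0.01832 mol
Divide by the smallest (0.01832 mol): C 1.002, H 1.000
Empirical formula: CH
Empirical-formula mass = 13.02 g/mol; 52 ÷ 13.02 ≈ 4, so the molecular formula is C4H4.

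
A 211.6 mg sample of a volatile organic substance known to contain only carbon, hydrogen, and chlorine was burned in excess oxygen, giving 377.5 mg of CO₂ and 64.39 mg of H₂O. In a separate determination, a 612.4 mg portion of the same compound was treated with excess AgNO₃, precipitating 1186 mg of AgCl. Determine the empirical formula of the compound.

mol C = 0.3775 g CO₂ ÷ 44.009 g/mol = 0.0085778 mol
mol H = 2 × 0.06439 g H₂O ÷ 18.015 g/mol = 0.0071485 mol
From the AgCl data: mol Cl per gram of compound = (1.186 ÷ 143.318) ÷ 0.6124 = 0.013513 mol/g, so in the 0.2116 g combustion sample mol Cl = 0.0028593 mol
Divide by the smallest (0.0028593 mol): C 3.000, H 2.500, Cl 1.000
Multiplying each by 2 gives whole numbers: C 6.00, H 5.00, Cl 2.00

C6H5Cl2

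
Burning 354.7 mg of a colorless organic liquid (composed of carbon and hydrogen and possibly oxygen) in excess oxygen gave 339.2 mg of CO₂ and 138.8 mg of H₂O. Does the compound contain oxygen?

mol C = 0.3392 g CO₂ ÷ 44.009 g/mol = 0.0077075 mol
mol H = 2 × 0.1388 g H₂O ÷ 18.015 g/mol = 0.015409 mol
C and H account for only 0.10811 g of the 0.3547 g sample; the remaining 0.24659 g must be oxygen.

yes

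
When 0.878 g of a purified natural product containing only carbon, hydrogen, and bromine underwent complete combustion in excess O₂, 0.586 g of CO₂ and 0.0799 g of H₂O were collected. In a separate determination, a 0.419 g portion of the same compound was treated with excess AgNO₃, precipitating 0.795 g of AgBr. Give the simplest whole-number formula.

mol C = 0.586 g CO₂ ÷ 44.009 g/mol = 0.01332 mol
mol H = 2 × 0.0799 g H₂O ÷ 18.015 g/mol = 0.008870 mol
From the AgBr data: mol Br per gram of compound = (0.795 ÷ 187.772) ÷ 0.419 = 0.01010 mol/g, so in the 0.878 g combustion sample mol Br = 0.008872 mol
Divide by the smallest (0.008870 mol): C 1.501, H 1.000, Br 1.000
Multiplying each by 2 gives whole numbers: C 3.00, H 2.00, Br 2.00

C3H2Br2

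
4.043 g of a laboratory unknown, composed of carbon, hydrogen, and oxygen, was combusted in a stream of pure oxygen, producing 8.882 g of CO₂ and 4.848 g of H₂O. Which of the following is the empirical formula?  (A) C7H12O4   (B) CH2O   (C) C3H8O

(C) C3H8O

mol C = 8.882 g CO₂ ÷ 44.009 g/mol = 0.20182 mol
mol H = 2 × 4.848 g H₂O ÷ 18.015 g/mol = 0.53822 mol
mass O = 4.043 − (2.4241 + 0.54252) = 1.0764 g → mol O = 1.0764 ÷ 15.999 = 0.067278 mol
Divide by the smallest (0.067278 mol): C 3.000, H 8.000, O 1.000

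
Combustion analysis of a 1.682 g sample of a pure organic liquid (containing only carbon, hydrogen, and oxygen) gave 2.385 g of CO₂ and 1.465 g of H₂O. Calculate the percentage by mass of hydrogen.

9.75%

mol C = 2.385 g CO₂ ÷ 44.009 g/mol = 0.054193 mol
mol H = 2 × 1.465 g H₂O ÷ 18.015 g/mol = 0.16264 mol
mass O = 1.682 − (0.65092 + 0.16394) = 0.86714 g → mol O = 0.86714 ÷ 15.999 = 0.054200 mol
mass % H = 0.16394 g ÷ 1.682 g × 100%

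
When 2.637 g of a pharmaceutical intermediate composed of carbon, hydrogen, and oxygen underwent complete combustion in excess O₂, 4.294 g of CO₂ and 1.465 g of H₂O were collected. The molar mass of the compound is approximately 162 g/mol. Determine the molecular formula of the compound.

mol C = 4.294 g CO₂ ÷ 44.009 g/mol = 0.097571 mol
mol H = 2 × 1.465 g H₂O ÷ 18.015 g/mol = 0.16264 mol
mass O = 2.637 − (1.1719 + 0.16394) = 1.3011 g → mol O = 1.3011 ÷ 15.999 = 0.081326 mol
Divide by the smallest (0.081326 mol): C 1.200, H 2.000, O 1.000
Multiplying each by 5 gives whole numbers: C 6.00, H 10.00, O 5.00
Empirical formula: C6H10O5
Empirical-formula mass = 162.14 g/mol; 162 ÷ 162.14 ≈ 1, so the molecular formula is C6H10O5.

C6H10O5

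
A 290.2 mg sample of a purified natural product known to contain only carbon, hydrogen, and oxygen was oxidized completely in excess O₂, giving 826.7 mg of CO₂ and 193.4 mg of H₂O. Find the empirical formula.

C7H8O

mol C = 0.8267 g CO₂ ÷ 44.009 g/mol = 0.018785 mol
mol H = 2 × 0.1934 g H₂O ÷ 18.015 g/mol = 0.021471 mol
mass O = 0.2902 − (0.22562 + 0.021643) = 0.042933 g → mol O = 0.042933 ÷ 15.999 = 0.0026835 mol
Divide by the smallest (0.0026835 mol): C 7.000, H 8.001, O 1.000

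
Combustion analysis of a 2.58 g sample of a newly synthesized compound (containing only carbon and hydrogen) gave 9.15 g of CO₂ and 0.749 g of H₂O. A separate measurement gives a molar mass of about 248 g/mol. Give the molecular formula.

C20H8

mol C = 9.15 g CO₂ ÷ 44.009 g/mol = 0.2079 mol
mol H = 2 × 0.749 g H₂O ÷ 18.015 g/mol = 0.08315 mol
Divide by the smallest (0.08315 mol): C 2.500, H 1.000
Multiplying each by 2 gives whole numbers: C 5.00, H 2.00
Empirical formula: C5H2
Empirical-formula mass = 62.07 g/mol; 248 ÷ 62.07 ≈ 4, so the molecular formula is C20H8.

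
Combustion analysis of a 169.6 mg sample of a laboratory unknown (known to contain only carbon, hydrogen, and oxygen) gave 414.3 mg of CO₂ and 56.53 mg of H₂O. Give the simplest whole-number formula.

C3H2O

mol C = 0.4143 g CO₂ ÷ 44.009 g/mol = 0.0094140 mol
mol H = 2 × 0.05653 g H₂O ÷ 18.015 g/mol = 0.0062759 mol
mass O = 0.1696 − (0.11307 + 0.0063261) = 0.050203 g → mol O = 0.050203 ÷ 15.999 = 0.0031379 mol
Divide by the smallest (0.0031379 mol): C 3.000, H 2.000, O 1.000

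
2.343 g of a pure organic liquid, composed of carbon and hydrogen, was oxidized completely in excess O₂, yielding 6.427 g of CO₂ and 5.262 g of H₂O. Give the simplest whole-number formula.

CH4

mol C = 6.427 g CO₂ ÷ 44.009 g/mol = 0.14604 mol
mol H = 2 × 5.262 g H₂O ÷ 18.015 g/mol = 0.58418 mol
Divide by the smallest (0.14604 mol): C 1.000, H 4.000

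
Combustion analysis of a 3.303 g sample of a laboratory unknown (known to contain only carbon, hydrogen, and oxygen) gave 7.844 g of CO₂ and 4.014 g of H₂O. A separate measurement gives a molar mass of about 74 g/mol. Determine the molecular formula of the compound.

C4H10O

mol C = 7.844 g CO₂ ÷ 44.009 g/mol = 0.17824 mol
mol H = 2 × 4.014 g H₂O ÷ 18.015 g/mol = 0.44563 mol
mass O = 3.303 − (2.1408 + 0.44919) = 0.71301 g → mol O = 0.71301 ÷ 15.999 = 0.044566 mol
Divide by the smallest (0.044566 mol): C 3.999, H 9.999, O 1.000
Empirical formula: C4H10O
Empirical-formula mass = 74.12 g/mol; 74 ÷ 74.12 ≈ 1, so the molecular formula is C4H10O.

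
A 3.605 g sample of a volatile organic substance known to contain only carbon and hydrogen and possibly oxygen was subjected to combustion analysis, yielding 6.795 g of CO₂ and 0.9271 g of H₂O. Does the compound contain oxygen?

yes

mol C = 6.795 g CO₂ ÷ 44.009 g/mol = 0.15440 mol
mol H = 2 × 0.9271 g H₂O ÷ 18.015 g/mol = 0.10293 mol
C and H account for only 1.9582 g of the 3.605 g sample; the remaining 1.6468 g must be oxygen.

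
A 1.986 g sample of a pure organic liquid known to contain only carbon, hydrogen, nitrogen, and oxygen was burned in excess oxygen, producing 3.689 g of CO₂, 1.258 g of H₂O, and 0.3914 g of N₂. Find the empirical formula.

C3H5NO

mol C = 3.689 g CO₂ ÷ 44.009 g/mol = 0.083824 mol
mol H = 2 × 1.258 g H₂O ÷ 18.015 g/mol = 0.13966 mol
mol N = 2 × 0.3914 g N₂ ÷ 28.014 g/mol = 0.027943 mol
mass O = 1.986 − (1.0068 + 0.14078 + 0.39140) = 0.44701 g → mol O = 0.44701 ÷ 15.999 = 0.027940 mol
Divide by the smallest (0.027940 mol): C 3.000, H 4.999, N 1.000, O 1.000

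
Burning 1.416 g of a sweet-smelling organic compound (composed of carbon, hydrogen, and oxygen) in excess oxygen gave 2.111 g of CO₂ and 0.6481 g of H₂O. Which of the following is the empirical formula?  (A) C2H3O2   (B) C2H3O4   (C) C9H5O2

mol C = 2.111 g CO₂ ÷ 44.009 g/mol = 0.047967 mol
mol H = 2 × 0.6481 g H₂O ÷ 18.015 g/mol = 0.071951 mol
mass O = 1.416 − (0.57614 + 0.072527) = 0.76734 g → mol O = 0.76734 ÷ 15.999 = 0.047962 mol
Divide by the smallest (0.047962 mol): C 1.000, H 1.500, O 1.000
Multiplying each by 2 gives whole numbers: C 2.00, H 3.00, O 2.00

(A) C2H3O2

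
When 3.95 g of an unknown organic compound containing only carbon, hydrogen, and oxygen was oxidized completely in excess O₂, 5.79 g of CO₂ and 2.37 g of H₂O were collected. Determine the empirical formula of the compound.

mol C = 5.79 g CO₂ ÷ 44.009 g/mol = 0.1316 mol
mol H = 2 × 2.37 g H₂O ÷ 18.015 g/mol = 0.2631 mol
mass O = 3.95 − (1.580 + 0.2652) = 2.105 g → mol O = 2.105 ÷ 15.999 = 0.1315 mol
Divide by the smallest (0.1315 mol): C 1.000, H 2.000, O 1.000

CH2O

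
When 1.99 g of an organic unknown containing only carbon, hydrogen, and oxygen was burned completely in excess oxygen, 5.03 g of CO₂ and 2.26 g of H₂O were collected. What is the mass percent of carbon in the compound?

69.0%

mol C = 5.03 g CO₂ ÷ 44.009 g/mol = 0.1143 mol
mol H = 2 × 2.26 g H₂O ÷ 18.015 g/mol = 0.2509 mol
mass O = 1.99 − (1.373 + 0.2529) = 0.3643 g → mol O = 0.3643 ÷ 15.999 = 0.02277 mol
mass % C = 1.373 g ÷ 1.99 g × 100%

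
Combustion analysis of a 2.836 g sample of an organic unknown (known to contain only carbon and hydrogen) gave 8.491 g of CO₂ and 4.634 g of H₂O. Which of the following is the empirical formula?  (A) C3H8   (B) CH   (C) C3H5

(A) C3H8

mol C = 8.491 g CO₂ ÷ 44.009 g/mol = 0.19294 mol
mol H = 2 × 4.634 g H₂O ÷ 18.015 g/mol = 0.51446 mol
Divide by the smallest (0.19294 mol): C 1.000, H 2.666
Multiplying each by 3 gives whole numbers: C 3.00, H 8.00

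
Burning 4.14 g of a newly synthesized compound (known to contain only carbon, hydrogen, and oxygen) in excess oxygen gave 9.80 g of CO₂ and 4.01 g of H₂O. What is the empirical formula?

mol C = 9.80 g CO₂ ÷ 44.009 g/mol = 0.2227 mol
mol H = 2 × 4.01 g H₂O ÷ 18.015 g/mol = 0.4452 mol
mass O = 4.14 − (2.675 + 0.4487) = 1.017 g → mol O = 1.017 ÷ 15.999 = 0.06354 mol
Divide by the smallest (0.06354 mol): C 3.504, H 7.006, O 1.000
Multiplying each by 2 gives whole numbers: C 7.01, H 14.01, O 2.00

C7H14O2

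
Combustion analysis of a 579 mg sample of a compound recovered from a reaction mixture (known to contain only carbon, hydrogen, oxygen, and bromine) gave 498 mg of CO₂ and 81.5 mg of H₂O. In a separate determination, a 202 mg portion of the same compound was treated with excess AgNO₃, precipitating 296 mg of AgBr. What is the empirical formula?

mol C = 0.498 g CO₂ ÷ 44.009 g/mol = 0.01132 mol
mol H = 2 × 0.0815 g H₂O ÷ 18.015 g/mol = 0.009048 mol
From the AgBr data: mol Br per gram of compound = (0.296 ÷ 187.772) ÷ 0.202 = 0.007804 mol/g, so in the 0.579 g combustion sample mol Br = 0.004518 mol
mass O = 0.579 − (0.1359 + 0.009120 + 0.3610) = 0.07292 g → mol O = 0.07292 ÷ 15.999 = 0.004558 mol
Divide by the smallest (0.004518 mol): C 2.504, H 2.002, Br 1.000, O 1.009
Multiplying each by 2 gives whole numbers: C 5.01, H 4.00, Br 2.00, O 2.02

C5H4Br2O2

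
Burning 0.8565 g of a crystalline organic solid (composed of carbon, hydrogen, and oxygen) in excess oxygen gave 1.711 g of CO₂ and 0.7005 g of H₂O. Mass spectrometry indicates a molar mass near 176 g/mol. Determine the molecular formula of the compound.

mol C = 1.711 g CO₂ ÷ 44.009 g/mol = 0.038878 mol
mol H = 2 × 0.7005 g H₂O ÷ 18.015 g/mol = 0.077769 mol
mass O = 0.8565 − (0.46697 + 0.078391) = 0.31114 g → mol O = 0.31114 ÷ 15.999 = 0.019448 mol
Divide by the smallest (0.019448 mol): C 1.999, H 3.999, O 1.000
Empirical formula: C2H4O
Empirical-formula mass = 44.05 g/mol; 176 ÷ 44.05 ≈ 4, so the molecular formula is C8H16O4.

C8H16O4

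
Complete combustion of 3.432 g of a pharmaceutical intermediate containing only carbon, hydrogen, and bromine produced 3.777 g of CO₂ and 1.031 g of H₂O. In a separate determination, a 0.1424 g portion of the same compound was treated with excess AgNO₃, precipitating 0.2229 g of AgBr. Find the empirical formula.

mol C = 3.777 g CO₂ ÷ 44.009 g/mol = 0.085823 mol
mol H = 2 × 1.031 g H₂O ÷ 18.015 g/mol = 0.11446 mol
From the AgBr data: mol Br per gram of compound = (0.2229 ÷ 187.772) ÷ 0.1424 = 0.0083362 mol/g, so in the 3.432 g combustion sample mol Br = 0.028610 mol
Divide by the smallest (0.028610 mol): C 3.000, H 4.001, Br 1.000

C3H4Br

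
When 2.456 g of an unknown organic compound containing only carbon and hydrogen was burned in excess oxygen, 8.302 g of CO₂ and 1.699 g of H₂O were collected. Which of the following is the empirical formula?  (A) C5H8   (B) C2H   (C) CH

(C) CH

mol C = 8.302 g CO₂ ÷ 44.009 g/mol = 0.18864 mol
mol H = 2 × 1.699 g H₂O ÷ 18.015 g/mol = 0.18862 mol
Divide by the smallest (0.18862 mol): C 1.000, H 1.000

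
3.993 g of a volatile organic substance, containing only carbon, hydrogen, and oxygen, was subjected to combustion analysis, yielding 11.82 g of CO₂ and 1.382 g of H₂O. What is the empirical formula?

mol C = 11.82 g CO₂ ÷ 44.009 g/mol = 0.26858 mol
mol H = 2 × 1.382 g H₂O ÷ 18.015 g/mol = 0.15343 mol
mass O = 3.993 − (3.2259 + 0.15466) = 0.61241 g → mol O = 0.61241 ÷ 15.999 = 0.038278 mol
Divide by the smallest (0.038278 mol): C 7.017, H 4.008, O 1.000

C7H4O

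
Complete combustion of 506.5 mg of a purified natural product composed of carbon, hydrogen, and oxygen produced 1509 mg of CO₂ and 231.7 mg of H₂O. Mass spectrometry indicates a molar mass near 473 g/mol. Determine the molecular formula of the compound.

mol C = 1.509 g CO₂ ÷ 44.009 g/mol = 0.034288 mol
mol H = 2 × 0.2317 g H₂O ÷ 18.015 g/mol = 0.025723 mol
mass O = 0.5065 − (0.41184 + 0.025929) = 0.068733 g → mol O = 0.068733 ÷ 15.999 = 0.0042961 mol
Divide by the smallest (0.0042961 mol): C 7.981, H 5.988, O 1.000
Empirical formula: C8H6O
Empirical-formula mass = 118.13 g/mol; 473 ÷ 118.13 ≈ 4, so the molecular formula is C32H24O4.

C32H24O4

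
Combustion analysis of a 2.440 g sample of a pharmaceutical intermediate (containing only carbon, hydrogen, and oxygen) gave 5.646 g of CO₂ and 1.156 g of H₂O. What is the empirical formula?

mol C = 5.646 g CO₂ ÷ 44.009 g/mol = 0.12829 mol
mol H = 2 × 1.156 g H₂O ÷ 18.015 g/mol = 0.12834 mol
mass O = 2.440 − (1.5409 + 0.12936) = 0.76972 g → mol O = 0.76972 ÷ 15.999 = 0.048111 mol
Divide by the smallest (0.048111 mol): C 2.667, H 2.668, O 1.000
Multiplying each by 3 gives whole numbers: C 8.00, H 8.00, O 3.00

C8H8O3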